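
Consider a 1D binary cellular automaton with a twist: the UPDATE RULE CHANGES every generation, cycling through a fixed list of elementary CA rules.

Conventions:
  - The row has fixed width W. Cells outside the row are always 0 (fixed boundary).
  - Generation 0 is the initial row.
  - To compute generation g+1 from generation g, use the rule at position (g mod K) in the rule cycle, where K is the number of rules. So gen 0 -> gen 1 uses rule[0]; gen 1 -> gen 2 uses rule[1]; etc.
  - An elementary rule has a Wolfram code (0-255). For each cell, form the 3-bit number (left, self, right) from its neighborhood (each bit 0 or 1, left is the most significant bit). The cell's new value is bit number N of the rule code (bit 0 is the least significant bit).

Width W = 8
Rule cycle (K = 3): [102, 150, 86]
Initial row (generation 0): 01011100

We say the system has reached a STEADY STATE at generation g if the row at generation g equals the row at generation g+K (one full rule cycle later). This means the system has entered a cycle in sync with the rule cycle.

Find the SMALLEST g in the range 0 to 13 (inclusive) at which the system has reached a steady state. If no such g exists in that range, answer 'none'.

Gen 0: 01011100
Gen 1 (rule 102): 11100100
Gen 2 (rule 150): 01011110
Gen 3 (rule 86): 11000011
Gen 4 (rule 102): 01000101
Gen 5 (rule 150): 11101101
Gen 6 (rule 86): 00100101
Gen 7 (rule 102): 01101111
Gen 8 (rule 150): 10000110
Gen 9 (rule 86): 11001011
Gen 10 (rule 102): 01011101
Gen 11 (rule 150): 11001001
Gen 12 (rule 86): 01111111
Gen 13 (rule 102): 10000001
Gen 14 (rule 150): 11000011
Gen 15 (rule 86): 01100101
Gen 16 (rule 102): 10101111

Answer: none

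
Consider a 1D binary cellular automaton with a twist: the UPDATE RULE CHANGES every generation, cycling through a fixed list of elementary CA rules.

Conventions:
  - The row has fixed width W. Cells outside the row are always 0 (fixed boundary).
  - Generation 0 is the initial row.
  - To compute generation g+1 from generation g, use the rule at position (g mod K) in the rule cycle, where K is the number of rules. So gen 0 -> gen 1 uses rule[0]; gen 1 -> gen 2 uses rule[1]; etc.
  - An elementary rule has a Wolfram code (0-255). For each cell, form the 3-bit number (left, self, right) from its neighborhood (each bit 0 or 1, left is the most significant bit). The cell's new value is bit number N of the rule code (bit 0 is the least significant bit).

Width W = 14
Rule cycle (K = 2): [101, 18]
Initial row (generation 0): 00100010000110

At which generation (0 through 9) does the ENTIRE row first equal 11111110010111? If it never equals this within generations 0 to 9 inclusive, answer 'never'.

Answer: 7

Derivation:
Gen 0: 00100010000110
Gen 1 (rule 101): 10101010110010
Gen 2 (rule 18): 00000000001101
Gen 3 (rule 101): 11111111100111
Gen 4 (rule 18): 00000000011000
Gen 5 (rule 101): 11111111001011
Gen 6 (rule 18): 00000000110000
Gen 7 (rule 101): 11111110010111
Gen 8 (rule 18): 00000001100000
Gen 9 (rule 101): 11111100101111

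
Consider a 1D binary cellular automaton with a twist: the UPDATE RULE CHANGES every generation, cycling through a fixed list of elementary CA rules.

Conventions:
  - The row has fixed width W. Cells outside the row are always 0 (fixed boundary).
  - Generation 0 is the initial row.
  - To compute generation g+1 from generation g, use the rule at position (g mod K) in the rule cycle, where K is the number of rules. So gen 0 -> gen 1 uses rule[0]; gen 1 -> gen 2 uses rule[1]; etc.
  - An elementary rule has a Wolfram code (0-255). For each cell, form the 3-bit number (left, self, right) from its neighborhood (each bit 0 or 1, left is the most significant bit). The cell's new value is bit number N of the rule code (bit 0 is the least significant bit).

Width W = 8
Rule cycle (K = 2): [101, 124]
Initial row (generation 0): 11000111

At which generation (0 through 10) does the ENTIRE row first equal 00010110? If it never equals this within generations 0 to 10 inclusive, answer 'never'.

Answer: never

Derivation:
Gen 0: 11000111
Gen 1 (rule 101): 01010001
Gen 2 (rule 124): 01111001
Gen 3 (rule 101): 00001001
Gen 4 (rule 124): 00001101
Gen 5 (rule 101): 11100111
Gen 6 (rule 124): 10110101
Gen 7 (rule 101): 11011111
Gen 8 (rule 124): 11110001
Gen 9 (rule 101): 00010101
Gen 10 (rule 124): 00011111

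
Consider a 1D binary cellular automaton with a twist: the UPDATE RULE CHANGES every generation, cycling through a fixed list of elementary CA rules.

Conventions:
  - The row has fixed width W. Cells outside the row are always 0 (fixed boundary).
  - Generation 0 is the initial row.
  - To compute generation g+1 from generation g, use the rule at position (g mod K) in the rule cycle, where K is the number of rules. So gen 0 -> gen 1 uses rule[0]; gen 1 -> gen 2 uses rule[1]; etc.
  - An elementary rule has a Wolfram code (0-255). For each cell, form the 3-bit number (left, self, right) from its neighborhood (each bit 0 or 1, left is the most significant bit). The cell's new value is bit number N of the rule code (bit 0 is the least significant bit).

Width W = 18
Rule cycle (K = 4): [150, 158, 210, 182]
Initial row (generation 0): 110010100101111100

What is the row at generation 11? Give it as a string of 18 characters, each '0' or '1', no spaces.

Answer: 101000000111110001

Derivation:
Gen 0: 110010100101111100
Gen 1 (rule 150): 001110111100111010
Gen 2 (rule 158): 011100111011110011
Gen 3 (rule 210): 101111011001111101
Gen 4 (rule 182): 110110100110111011
Gen 5 (rule 150): 000000111000010000
Gen 6 (rule 158): 000001110100111000
Gen 7 (rule 210): 000010110011011100
Gen 8 (rule 182): 000111001100101010
Gen 9 (rule 150): 001010110011101011
Gen 10 (rule 158): 011010101111001010
Gen 11 (rule 210): 101000000111110001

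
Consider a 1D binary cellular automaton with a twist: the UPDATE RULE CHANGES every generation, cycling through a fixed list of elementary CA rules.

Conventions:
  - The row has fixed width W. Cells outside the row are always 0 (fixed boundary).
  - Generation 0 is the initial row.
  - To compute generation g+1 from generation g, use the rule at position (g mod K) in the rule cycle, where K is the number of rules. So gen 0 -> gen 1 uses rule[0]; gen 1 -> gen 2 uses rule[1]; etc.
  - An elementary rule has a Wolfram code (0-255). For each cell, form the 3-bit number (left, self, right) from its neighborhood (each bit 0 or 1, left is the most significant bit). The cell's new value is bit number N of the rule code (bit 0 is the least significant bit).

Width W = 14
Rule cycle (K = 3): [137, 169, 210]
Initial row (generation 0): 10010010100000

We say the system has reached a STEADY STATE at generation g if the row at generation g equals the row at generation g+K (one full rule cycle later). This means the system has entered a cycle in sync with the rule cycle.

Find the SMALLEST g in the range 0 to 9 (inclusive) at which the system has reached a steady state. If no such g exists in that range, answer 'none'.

Gen 0: 10010010100000
Gen 1 (rule 137): 00000000001111
Gen 2 (rule 169): 11111111101110
Gen 3 (rule 210): 01111111100111
Gen 4 (rule 137): 01111111000110
Gen 5 (rule 169): 01111110010100
Gen 6 (rule 210): 10111111100010
Gen 7 (rule 137): 00111111001000
Gen 8 (rule 169): 10111110000011
Gen 9 (rule 210): 00011111000101
Gen 10 (rule 137): 11011110010000
Gen 11 (rule 169): 10111100000111
Gen 12 (rule 210): 00011110001011

Answer: none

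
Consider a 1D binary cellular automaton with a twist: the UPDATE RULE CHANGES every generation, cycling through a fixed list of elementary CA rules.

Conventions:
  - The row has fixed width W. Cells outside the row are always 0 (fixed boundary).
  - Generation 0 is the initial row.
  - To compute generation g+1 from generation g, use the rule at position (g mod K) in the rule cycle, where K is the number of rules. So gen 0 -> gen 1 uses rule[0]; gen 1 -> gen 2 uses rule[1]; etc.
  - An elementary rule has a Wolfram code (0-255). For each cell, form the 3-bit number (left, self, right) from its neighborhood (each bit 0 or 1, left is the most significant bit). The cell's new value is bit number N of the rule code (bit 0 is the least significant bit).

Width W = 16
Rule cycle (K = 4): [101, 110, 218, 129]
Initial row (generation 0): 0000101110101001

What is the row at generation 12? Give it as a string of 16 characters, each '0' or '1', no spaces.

Gen 0: 0000101110101001
Gen 1 (rule 101): 1110110011111001
Gen 2 (rule 110): 1011110110001011
Gen 3 (rule 218): 0011110111010011
Gen 4 (rule 129): 1001100010000000
Gen 5 (rule 101): 1000101010111111
Gen 6 (rule 110): 1001111111100001
Gen 7 (rule 218): 0111111111110010
Gen 8 (rule 129): 0011111111100000
Gen 9 (rule 101): 1000000000101111
Gen 10 (rule 110): 1000000001111001
Gen 11 (rule 218): 0100000011111110
Gen 12 (rule 129): 0001111001111100

Answer: 0001111001111100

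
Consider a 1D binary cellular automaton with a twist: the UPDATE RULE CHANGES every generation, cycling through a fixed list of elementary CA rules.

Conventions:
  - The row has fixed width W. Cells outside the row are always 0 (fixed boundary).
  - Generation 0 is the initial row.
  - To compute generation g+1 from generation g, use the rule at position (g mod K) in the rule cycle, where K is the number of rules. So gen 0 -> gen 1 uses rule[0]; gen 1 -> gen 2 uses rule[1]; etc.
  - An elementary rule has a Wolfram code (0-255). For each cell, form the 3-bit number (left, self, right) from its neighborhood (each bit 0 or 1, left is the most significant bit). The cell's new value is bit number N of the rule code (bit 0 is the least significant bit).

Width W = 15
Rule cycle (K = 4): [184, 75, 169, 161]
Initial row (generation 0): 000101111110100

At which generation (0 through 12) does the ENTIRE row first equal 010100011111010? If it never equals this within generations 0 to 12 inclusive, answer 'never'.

Gen 0: 000101111110100
Gen 1 (rule 184): 000011111101010
Gen 2 (rule 75): 111110000100000
Gen 3 (rule 169): 111100110001111
Gen 4 (rule 161): 011000000100110
Gen 5 (rule 184): 010100000010101
Gen 6 (rule 75): 100001111100000
Gen 7 (rule 169): 001101111001111
Gen 8 (rule 161): 100010110000110
Gen 9 (rule 184): 010001101000101
Gen 10 (rule 75): 100111100011000
Gen 11 (rule 169): 000111001010011
Gen 12 (rule 161): 110010000100000

Answer: never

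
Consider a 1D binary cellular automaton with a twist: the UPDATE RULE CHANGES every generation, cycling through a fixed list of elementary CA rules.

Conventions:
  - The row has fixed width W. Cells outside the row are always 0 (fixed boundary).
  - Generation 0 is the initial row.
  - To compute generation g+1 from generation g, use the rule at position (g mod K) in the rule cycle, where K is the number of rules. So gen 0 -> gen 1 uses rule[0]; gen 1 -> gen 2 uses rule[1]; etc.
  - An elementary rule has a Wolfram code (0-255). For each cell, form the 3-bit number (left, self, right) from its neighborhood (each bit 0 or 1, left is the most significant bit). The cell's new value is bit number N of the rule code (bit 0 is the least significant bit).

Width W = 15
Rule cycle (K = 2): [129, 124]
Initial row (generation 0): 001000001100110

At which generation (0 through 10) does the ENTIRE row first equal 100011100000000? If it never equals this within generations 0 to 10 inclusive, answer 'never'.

Answer: 1

Derivation:
Gen 0: 001000001100110
Gen 1 (rule 129): 100011100000000
Gen 2 (rule 124): 110010110000000
Gen 3 (rule 129): 000000000111111
Gen 4 (rule 124): 000000000100001
Gen 5 (rule 129): 111111110001100
Gen 6 (rule 124): 100000011001110
Gen 7 (rule 129): 001111000000100
Gen 8 (rule 124): 001001100000110
Gen 9 (rule 129): 100000001110000
Gen 10 (rule 124): 110000001011000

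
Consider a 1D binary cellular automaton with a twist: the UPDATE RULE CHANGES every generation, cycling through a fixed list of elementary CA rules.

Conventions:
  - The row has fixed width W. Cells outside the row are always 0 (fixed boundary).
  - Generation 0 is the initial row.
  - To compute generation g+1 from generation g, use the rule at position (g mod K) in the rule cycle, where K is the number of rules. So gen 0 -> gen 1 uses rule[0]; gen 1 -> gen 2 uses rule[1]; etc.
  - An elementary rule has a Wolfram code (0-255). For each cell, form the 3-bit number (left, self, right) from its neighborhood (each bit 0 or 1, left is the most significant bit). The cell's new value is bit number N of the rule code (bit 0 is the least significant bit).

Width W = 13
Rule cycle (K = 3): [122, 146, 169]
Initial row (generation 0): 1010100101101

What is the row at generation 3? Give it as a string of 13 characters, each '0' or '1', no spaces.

Gen 0: 1010100101101
Gen 1 (rule 122): 0101011011110
Gen 2 (rule 146): 1000000001101
Gen 3 (rule 169): 0011111101010

Answer: 0011111101010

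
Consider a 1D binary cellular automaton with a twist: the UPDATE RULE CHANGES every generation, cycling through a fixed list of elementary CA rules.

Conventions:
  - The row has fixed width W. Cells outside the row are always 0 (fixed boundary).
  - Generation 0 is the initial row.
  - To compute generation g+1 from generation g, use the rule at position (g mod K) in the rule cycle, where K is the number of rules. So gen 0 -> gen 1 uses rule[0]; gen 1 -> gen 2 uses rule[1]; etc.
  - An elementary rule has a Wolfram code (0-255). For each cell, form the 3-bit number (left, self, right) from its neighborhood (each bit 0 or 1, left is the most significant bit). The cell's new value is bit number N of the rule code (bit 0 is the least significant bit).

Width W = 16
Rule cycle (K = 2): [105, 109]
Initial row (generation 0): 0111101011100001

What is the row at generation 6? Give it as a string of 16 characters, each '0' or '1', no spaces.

Answer: 1111111011010010

Derivation:
Gen 0: 0111101011100001
Gen 1 (rule 105): 0100110110101100
Gen 2 (rule 109): 0100111111111101
Gen 3 (rule 105): 0000100000000110
Gen 4 (rule 109): 1110101111110110
Gen 5 (rule 105): 1011011000011110
Gen 6 (rule 109): 1111111011010010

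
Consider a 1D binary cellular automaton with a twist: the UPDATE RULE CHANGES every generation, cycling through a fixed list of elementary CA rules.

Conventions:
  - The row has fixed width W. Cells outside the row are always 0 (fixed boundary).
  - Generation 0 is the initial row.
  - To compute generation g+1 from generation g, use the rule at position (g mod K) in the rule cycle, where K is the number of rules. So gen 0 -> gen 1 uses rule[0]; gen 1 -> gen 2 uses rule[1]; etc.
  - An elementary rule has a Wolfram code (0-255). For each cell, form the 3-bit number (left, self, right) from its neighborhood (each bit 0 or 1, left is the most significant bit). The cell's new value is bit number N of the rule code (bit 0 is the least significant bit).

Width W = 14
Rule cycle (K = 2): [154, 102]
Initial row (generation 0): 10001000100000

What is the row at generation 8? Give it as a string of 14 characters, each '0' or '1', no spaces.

Answer: 00001110001110

Derivation:
Gen 0: 10001000100000
Gen 1 (rule 154): 01010101010000
Gen 2 (rule 102): 11111111110000
Gen 3 (rule 154): 11111111101000
Gen 4 (rule 102): 00000000111000
Gen 5 (rule 154): 00000001110100
Gen 6 (rule 102): 00000010011100
Gen 7 (rule 154): 00000101111010
Gen 8 (rule 102): 00001110001110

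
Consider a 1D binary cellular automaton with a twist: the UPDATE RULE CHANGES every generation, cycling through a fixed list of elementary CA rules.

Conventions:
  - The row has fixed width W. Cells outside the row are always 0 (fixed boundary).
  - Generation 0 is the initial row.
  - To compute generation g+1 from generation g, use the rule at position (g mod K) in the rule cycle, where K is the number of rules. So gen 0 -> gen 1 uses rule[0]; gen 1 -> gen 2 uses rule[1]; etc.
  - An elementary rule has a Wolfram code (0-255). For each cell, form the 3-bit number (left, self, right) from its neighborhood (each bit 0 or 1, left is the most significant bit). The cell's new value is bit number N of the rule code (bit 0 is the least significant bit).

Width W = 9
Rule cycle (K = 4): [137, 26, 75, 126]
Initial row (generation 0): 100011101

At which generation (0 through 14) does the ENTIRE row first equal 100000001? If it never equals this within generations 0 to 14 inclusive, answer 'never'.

Gen 0: 100011101
Gen 1 (rule 137): 001011000
Gen 2 (rule 26): 010010100
Gen 3 (rule 75): 100100001
Gen 4 (rule 126): 111110011
Gen 5 (rule 137): 111100010
Gen 6 (rule 26): 100010101
Gen 7 (rule 75): 001100000
Gen 8 (rule 126): 011110000
Gen 9 (rule 137): 011100111
Gen 10 (rule 26): 110011100
Gen 11 (rule 75): 110110101
Gen 12 (rule 126): 111111111
Gen 13 (rule 137): 111111110
Gen 14 (rule 26): 100000001

Answer: 14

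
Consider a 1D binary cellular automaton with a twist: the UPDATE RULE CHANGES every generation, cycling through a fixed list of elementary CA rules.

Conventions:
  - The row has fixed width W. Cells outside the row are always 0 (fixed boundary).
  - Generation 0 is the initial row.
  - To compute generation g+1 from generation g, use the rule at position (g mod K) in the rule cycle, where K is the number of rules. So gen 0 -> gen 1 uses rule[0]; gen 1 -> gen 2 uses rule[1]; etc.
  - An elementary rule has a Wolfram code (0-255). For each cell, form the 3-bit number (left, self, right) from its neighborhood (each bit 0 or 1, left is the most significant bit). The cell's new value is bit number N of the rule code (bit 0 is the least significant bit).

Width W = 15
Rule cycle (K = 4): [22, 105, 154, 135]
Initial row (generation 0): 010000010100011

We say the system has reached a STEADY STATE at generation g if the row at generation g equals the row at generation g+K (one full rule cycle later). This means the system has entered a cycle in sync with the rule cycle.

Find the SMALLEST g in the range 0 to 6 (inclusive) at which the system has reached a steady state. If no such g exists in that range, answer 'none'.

Answer: none

Derivation:
Gen 0: 010000010100011
Gen 1 (rule 22): 111000110110100
Gen 2 (rule 105): 101010111111001
Gen 3 (rule 154): 000000111110110
Gen 4 (rule 135): 111111011100000
Gen 5 (rule 22): 000000000010000
Gen 6 (rule 105): 111111111000111
Gen 7 (rule 154): 111111110101110
Gen 8 (rule 135): 011111100100100
Gen 9 (rule 22): 100000011111110
Gen 10 (rule 105): 001111010000010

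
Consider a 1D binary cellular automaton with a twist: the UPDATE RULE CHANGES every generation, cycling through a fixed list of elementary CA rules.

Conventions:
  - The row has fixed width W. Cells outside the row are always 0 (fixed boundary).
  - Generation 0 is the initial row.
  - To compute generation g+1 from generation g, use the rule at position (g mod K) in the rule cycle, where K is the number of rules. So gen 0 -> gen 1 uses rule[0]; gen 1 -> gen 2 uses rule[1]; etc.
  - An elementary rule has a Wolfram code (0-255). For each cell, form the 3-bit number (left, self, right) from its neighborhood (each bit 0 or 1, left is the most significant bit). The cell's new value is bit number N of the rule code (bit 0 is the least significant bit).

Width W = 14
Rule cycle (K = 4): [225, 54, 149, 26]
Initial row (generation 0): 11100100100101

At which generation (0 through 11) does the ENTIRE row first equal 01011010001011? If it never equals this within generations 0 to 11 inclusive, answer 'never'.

Gen 0: 11100100100101
Gen 1 (rule 225): 01100000000010
Gen 2 (rule 54): 10010000000111
Gen 3 (rule 149): 11011111110010
Gen 4 (rule 26): 10010000001101
Gen 5 (rule 225): 00000111100110
Gen 6 (rule 54): 00001000011001
Gen 7 (rule 149): 11101111000101
Gen 8 (rule 26): 10001000101000
Gen 9 (rule 225): 00100010010011
Gen 10 (rule 54): 01110111111100
Gen 11 (rule 149): 00100011111011

Answer: never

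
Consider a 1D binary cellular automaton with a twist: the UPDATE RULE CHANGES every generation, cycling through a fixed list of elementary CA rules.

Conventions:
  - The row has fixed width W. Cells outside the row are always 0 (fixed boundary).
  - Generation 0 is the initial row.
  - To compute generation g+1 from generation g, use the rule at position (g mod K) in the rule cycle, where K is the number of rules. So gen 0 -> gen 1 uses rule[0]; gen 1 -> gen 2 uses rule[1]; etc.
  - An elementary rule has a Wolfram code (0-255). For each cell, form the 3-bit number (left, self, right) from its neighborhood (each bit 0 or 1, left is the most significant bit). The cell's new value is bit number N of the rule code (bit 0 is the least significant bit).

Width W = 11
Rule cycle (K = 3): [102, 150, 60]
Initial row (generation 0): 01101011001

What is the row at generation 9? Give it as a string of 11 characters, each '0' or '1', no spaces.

Answer: 01000110001

Derivation:
Gen 0: 01101011001
Gen 1 (rule 102): 10111101011
Gen 2 (rule 150): 10011001000
Gen 3 (rule 60): 11010101100
Gen 4 (rule 102): 01111110100
Gen 5 (rule 150): 10111100110
Gen 6 (rule 60): 11100010101
Gen 7 (rule 102): 00100111111
Gen 8 (rule 150): 01111011110
Gen 9 (rule 60): 01000110001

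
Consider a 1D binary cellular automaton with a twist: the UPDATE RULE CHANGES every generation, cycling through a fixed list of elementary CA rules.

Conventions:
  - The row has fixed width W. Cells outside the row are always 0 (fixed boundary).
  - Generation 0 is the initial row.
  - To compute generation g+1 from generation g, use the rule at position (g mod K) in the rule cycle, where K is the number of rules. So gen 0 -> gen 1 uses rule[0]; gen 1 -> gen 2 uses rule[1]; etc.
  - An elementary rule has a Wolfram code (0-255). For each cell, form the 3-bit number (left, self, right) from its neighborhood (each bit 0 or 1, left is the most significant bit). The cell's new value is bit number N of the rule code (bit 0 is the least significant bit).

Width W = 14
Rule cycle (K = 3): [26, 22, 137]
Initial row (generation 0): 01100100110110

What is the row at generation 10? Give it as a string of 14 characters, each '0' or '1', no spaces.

Answer: 01010101010001

Derivation:
Gen 0: 01100100110110
Gen 1 (rule 26): 11011011100101
Gen 2 (rule 22): 00000000011101
Gen 3 (rule 137): 11111111011000
Gen 4 (rule 26): 10000000010100
Gen 5 (rule 22): 11000000110110
Gen 6 (rule 137): 10011110100100
Gen 7 (rule 26): 01110000011010
Gen 8 (rule 22): 10001000100011
Gen 9 (rule 137): 00100010001010
Gen 10 (rule 26): 01010101010001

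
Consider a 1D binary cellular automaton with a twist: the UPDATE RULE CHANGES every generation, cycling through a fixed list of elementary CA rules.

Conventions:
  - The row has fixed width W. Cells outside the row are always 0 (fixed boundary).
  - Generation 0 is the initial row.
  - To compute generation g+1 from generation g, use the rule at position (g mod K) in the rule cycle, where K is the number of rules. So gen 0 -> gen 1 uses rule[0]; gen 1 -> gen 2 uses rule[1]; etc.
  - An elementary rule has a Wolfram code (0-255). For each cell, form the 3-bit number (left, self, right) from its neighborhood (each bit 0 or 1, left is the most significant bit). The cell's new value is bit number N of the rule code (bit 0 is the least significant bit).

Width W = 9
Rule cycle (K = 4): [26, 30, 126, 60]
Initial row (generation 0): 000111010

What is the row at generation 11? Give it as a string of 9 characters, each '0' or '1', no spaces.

Gen 0: 000111010
Gen 1 (rule 26): 001100001
Gen 2 (rule 30): 011010011
Gen 3 (rule 126): 111111111
Gen 4 (rule 60): 100000000
Gen 5 (rule 26): 010000000
Gen 6 (rule 30): 111000000
Gen 7 (rule 126): 101100000
Gen 8 (rule 60): 111010000
Gen 9 (rule 26): 100001000
Gen 10 (rule 30): 110011100
Gen 11 (rule 126): 111110110

Answer: 111110110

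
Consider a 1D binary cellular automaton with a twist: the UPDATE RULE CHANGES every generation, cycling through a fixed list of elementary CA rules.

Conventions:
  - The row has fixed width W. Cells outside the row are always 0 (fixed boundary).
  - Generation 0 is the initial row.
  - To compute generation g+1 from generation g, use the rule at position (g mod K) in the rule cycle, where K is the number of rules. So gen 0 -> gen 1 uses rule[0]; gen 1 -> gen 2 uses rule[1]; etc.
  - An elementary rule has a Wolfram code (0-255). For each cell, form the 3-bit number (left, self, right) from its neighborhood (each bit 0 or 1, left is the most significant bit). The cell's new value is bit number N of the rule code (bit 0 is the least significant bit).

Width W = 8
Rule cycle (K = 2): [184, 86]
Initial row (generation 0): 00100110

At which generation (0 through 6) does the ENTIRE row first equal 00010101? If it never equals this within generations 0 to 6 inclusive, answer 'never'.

Answer: 1

Derivation:
Gen 0: 00100110
Gen 1 (rule 184): 00010101
Gen 2 (rule 86): 00110101
Gen 3 (rule 184): 00101010
Gen 4 (rule 86): 01101011
Gen 5 (rule 184): 01010110
Gen 6 (rule 86): 11010011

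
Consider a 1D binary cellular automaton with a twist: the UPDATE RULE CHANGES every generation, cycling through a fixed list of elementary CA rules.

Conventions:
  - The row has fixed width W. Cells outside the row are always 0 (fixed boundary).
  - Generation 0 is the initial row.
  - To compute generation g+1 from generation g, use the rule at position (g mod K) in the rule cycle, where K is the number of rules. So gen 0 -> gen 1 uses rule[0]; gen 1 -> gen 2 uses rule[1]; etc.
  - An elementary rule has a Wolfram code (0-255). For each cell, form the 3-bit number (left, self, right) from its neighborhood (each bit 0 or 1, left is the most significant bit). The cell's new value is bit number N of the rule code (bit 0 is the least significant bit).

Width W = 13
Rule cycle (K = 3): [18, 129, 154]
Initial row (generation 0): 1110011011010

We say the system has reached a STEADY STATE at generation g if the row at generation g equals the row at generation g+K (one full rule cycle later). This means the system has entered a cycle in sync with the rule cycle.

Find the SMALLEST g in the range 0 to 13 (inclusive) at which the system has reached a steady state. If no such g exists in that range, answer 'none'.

Answer: 1

Derivation:
Gen 0: 1110011011010
Gen 1 (rule 18): 0001100000001
Gen 2 (rule 129): 1100001111100
Gen 3 (rule 154): 1010011111010
Gen 4 (rule 18): 0001100000001
Gen 5 (rule 129): 1100001111100
Gen 6 (rule 154): 1010011111010
Gen 7 (rule 18): 0001100000001
Gen 8 (rule 129): 1100001111100
Gen 9 (rule 154): 1010011111010
Gen 10 (rule 18): 0001100000001
Gen 11 (rule 129): 1100001111100
Gen 12 (rule 154): 1010011111010
Gen 13 (rule 18): 0001100000001
Gen 14 (rule 129): 1100001111100
Gen 15 (rule 154): 1010011111010
Gen 16 (rule 18): 0001100000001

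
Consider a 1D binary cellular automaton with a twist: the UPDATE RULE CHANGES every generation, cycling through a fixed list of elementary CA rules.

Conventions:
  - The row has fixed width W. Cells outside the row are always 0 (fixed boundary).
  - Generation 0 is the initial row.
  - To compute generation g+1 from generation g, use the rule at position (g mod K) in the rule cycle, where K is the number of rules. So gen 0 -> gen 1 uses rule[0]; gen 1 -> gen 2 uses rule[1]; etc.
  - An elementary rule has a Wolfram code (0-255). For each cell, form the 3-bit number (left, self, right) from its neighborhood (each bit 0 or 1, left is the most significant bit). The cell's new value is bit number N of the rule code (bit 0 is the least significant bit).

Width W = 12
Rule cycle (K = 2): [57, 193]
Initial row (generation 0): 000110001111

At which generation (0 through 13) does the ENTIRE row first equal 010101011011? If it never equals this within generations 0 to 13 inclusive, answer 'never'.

Answer: never

Derivation:
Gen 0: 000110001111
Gen 1 (rule 57): 110101101000
Gen 2 (rule 193): 010000100011
Gen 3 (rule 57): 001110011010
Gen 4 (rule 193): 100110001000
Gen 5 (rule 57): 010101100111
Gen 6 (rule 193): 000000100011
Gen 7 (rule 57): 111110011010
Gen 8 (rule 193): 011110001000
Gen 9 (rule 57): 010001100111
Gen 10 (rule 193): 000100100011
Gen 11 (rule 57): 110010011010
Gen 12 (rule 193): 010000001000
Gen 13 (rule 57): 001111100111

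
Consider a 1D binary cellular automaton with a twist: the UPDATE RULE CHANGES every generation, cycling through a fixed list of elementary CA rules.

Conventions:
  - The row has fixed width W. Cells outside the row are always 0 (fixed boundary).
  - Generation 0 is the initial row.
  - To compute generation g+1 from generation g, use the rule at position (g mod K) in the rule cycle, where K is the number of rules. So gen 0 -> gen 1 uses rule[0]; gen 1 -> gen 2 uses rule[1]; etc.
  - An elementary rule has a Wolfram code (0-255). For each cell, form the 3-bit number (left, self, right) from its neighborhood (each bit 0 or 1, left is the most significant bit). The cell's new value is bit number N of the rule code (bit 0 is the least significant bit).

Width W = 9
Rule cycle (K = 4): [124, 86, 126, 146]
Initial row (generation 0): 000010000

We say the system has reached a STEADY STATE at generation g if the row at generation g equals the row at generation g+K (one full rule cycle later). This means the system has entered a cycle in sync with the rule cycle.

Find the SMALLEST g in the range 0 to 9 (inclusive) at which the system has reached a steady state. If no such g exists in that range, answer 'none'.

Answer: 5

Derivation:
Gen 0: 000010000
Gen 1 (rule 124): 000011000
Gen 2 (rule 86): 000101100
Gen 3 (rule 126): 001111110
Gen 4 (rule 146): 010111101
Gen 5 (rule 124): 011100111
Gen 6 (rule 86): 100111001
Gen 7 (rule 126): 111101111
Gen 8 (rule 146): 011000110
Gen 9 (rule 124): 011100111
Gen 10 (rule 86): 100111001
Gen 11 (rule 126): 111101111
Gen 12 (rule 146): 011000110
Gen 13 (rule 124): 011100111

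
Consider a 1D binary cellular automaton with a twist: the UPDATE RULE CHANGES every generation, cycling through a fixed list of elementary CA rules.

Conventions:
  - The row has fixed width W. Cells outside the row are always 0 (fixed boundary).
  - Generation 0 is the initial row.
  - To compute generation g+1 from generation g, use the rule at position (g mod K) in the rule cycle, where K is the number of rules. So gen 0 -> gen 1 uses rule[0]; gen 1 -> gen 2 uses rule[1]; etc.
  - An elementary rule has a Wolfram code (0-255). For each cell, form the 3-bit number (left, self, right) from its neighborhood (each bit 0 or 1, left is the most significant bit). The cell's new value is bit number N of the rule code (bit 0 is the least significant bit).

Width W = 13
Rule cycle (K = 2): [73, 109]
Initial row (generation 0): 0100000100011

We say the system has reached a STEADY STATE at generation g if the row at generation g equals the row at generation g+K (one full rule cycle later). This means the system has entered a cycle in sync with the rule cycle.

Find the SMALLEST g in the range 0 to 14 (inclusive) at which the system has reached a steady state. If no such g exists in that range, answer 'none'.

Gen 0: 0100000100011
Gen 1 (rule 73): 0001110001011
Gen 2 (rule 109): 1101010101111
Gen 3 (rule 73): 1100000001001
Gen 4 (rule 109): 1101111101001
Gen 5 (rule 73): 1101000100000
Gen 6 (rule 109): 1111010101111
Gen 7 (rule 73): 1001000001001
Gen 8 (rule 109): 1001011101001
Gen 9 (rule 73): 0000010100000
Gen 10 (rule 109): 1111011101111
Gen 11 (rule 73): 1001010101001
Gen 12 (rule 109): 1001111111001
Gen 13 (rule 73): 0001000001000
Gen 14 (rule 109): 1101011101011
Gen 15 (rule 73): 1100010100011
Gen 16 (rule 109): 1101011101011

Answer: 14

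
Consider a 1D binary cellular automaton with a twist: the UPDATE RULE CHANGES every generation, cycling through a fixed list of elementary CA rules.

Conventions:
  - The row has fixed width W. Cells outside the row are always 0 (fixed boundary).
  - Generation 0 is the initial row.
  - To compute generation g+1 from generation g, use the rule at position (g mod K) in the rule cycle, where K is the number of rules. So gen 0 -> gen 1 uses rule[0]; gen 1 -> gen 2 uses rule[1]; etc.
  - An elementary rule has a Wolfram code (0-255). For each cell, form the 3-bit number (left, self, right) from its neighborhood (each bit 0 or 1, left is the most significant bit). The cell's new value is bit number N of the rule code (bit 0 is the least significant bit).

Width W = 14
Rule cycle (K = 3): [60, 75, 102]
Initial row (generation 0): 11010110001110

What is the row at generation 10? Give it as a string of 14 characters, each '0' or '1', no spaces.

Answer: 11001001011101

Derivation:
Gen 0: 11010110001110
Gen 1 (rule 60): 10111101001001
Gen 2 (rule 75): 00100100010010
Gen 3 (rule 102): 01101100110110
Gen 4 (rule 60): 01011010101101
Gen 5 (rule 75): 10011000001100
Gen 6 (rule 102): 10101000010100
Gen 7 (rule 60): 11111100011110
Gen 8 (rule 75): 10000101110010
Gen 9 (rule 102): 10001110010110
Gen 10 (rule 60): 11001001011101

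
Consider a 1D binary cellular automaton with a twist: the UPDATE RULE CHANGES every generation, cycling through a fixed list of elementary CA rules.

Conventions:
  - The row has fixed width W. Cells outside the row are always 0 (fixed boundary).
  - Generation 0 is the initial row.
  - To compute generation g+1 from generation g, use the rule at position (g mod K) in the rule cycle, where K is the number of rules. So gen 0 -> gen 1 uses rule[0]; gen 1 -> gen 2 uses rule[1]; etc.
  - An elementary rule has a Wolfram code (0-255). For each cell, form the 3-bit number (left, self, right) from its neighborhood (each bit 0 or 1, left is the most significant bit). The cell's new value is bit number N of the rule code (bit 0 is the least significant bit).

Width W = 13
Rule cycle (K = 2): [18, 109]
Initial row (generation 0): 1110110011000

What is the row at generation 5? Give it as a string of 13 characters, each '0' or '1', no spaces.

Gen 0: 1110110011000
Gen 1 (rule 18): 0000001100100
Gen 2 (rule 109): 1111101100101
Gen 3 (rule 18): 0000000011000
Gen 4 (rule 109): 1111111011011
Gen 5 (rule 18): 0000000000000

Answer: 0000000000000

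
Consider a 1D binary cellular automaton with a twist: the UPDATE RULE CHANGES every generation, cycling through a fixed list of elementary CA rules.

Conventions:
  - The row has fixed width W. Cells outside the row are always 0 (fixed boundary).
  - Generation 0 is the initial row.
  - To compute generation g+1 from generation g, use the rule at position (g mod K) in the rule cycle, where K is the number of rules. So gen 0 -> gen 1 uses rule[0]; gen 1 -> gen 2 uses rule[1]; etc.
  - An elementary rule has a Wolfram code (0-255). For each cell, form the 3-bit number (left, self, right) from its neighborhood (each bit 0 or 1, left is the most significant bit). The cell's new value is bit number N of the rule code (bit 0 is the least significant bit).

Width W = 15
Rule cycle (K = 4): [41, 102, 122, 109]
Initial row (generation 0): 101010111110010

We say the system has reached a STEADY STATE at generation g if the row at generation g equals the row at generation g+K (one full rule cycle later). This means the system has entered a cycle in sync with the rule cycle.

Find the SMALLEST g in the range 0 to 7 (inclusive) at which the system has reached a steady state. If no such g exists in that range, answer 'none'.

Gen 0: 101010111110010
Gen 1 (rule 41): 010101100000000
Gen 2 (rule 102): 111110100000000
Gen 3 (rule 122): 100011010000000
Gen 4 (rule 109): 101011110111111
Gen 5 (rule 41): 010110001100000
Gen 6 (rule 102): 111010010100000
Gen 7 (rule 122): 101101101010000
Gen 8 (rule 109): 111111111110111
Gen 9 (rule 41): 100000000001100
Gen 10 (rule 102): 100000000010100
Gen 11 (rule 122): 010000000101010

Answer: none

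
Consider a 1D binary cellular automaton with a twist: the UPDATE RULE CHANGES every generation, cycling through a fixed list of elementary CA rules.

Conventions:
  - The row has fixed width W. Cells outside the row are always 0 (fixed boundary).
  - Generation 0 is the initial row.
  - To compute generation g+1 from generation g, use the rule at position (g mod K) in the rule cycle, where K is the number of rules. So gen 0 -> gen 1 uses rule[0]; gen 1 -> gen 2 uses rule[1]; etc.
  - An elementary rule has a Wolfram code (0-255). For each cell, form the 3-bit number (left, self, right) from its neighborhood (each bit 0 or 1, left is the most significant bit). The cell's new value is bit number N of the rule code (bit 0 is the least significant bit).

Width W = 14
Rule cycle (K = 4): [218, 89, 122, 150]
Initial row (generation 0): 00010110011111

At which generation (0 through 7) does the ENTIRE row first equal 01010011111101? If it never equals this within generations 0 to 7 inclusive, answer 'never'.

Gen 0: 00010110011111
Gen 1 (rule 218): 00100111111111
Gen 2 (rule 89): 10010100000001
Gen 3 (rule 122): 01101010000010
Gen 4 (rule 150): 10001011000111
Gen 5 (rule 218): 01010011101111
Gen 6 (rule 89): 00001010101001
Gen 7 (rule 122): 00010101010110

Answer: never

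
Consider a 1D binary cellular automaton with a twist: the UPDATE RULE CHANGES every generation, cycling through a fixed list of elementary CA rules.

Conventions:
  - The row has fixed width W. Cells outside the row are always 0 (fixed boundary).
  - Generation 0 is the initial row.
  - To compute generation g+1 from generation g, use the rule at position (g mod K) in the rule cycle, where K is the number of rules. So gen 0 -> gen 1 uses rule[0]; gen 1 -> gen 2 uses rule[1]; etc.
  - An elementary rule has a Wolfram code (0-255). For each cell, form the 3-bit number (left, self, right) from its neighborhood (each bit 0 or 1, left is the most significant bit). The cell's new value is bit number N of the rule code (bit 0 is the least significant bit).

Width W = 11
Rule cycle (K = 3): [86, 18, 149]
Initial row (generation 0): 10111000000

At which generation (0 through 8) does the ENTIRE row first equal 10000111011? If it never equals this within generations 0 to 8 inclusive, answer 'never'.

Gen 0: 10111000000
Gen 1 (rule 86): 10001100000
Gen 2 (rule 18): 01010010000
Gen 3 (rule 149): 01011011111
Gen 4 (rule 86): 11001000001
Gen 5 (rule 18): 00110100010
Gen 6 (rule 149): 10000111011
Gen 7 (rule 86): 11001001001
Gen 8 (rule 18): 00110110110

Answer: 6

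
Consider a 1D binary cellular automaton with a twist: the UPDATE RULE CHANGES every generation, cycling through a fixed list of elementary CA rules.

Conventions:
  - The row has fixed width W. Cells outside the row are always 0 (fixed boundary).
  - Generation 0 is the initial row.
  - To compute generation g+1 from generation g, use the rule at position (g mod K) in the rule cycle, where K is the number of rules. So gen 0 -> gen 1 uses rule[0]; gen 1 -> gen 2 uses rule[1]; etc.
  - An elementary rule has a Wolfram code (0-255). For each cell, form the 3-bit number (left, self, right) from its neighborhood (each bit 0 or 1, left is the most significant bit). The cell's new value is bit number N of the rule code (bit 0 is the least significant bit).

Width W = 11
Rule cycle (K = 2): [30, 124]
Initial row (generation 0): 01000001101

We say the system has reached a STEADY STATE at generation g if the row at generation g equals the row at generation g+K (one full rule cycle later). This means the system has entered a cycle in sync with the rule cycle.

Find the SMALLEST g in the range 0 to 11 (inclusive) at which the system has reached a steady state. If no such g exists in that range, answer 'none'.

Answer: none

Derivation:
Gen 0: 01000001101
Gen 1 (rule 30): 11100011001
Gen 2 (rule 124): 10110011101
Gen 3 (rule 30): 10101110001
Gen 4 (rule 124): 11111011001
Gen 5 (rule 30): 10000010111
Gen 6 (rule 124): 11000011101
Gen 7 (rule 30): 10100110001
Gen 8 (rule 124): 11110111001
Gen 9 (rule 30): 10000100111
Gen 10 (rule 124): 11000110101
Gen 11 (rule 30): 10101100101
Gen 12 (rule 124): 11111110111
Gen 13 (rule 30): 10000000100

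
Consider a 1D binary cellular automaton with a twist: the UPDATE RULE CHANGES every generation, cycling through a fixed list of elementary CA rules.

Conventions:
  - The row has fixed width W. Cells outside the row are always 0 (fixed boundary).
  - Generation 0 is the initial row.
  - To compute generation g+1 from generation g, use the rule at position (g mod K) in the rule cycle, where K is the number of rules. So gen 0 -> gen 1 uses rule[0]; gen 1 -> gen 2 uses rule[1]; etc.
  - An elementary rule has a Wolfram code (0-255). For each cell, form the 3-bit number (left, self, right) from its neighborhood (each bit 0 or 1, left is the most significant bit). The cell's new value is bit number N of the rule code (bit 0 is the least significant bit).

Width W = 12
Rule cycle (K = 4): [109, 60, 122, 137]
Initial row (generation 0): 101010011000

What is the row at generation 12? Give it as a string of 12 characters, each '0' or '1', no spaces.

Answer: 011100001000

Derivation:
Gen 0: 101010011000
Gen 1 (rule 109): 111110011011
Gen 2 (rule 60): 100001010110
Gen 3 (rule 122): 010010101111
Gen 4 (rule 137): 000000001110
Gen 5 (rule 109): 111111101010
Gen 6 (rule 60): 100000011111
Gen 7 (rule 122): 010000110001
Gen 8 (rule 137): 000110100100
Gen 9 (rule 109): 110111100101
Gen 10 (rule 60): 101100010111
Gen 11 (rule 122): 011110101101
Gen 12 (rule 137): 011100001000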